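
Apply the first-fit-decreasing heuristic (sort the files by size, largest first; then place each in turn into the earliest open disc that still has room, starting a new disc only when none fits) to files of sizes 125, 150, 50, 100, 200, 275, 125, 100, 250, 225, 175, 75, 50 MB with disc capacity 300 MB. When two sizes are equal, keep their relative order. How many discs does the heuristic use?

7

Sorted descending: 275, 250, 225, 200, 175, 150, 125, 125, 100, 100, 75, 50, 50.
  275 → disc 1 (new)  [load 275/300]
  250 → disc 2 (new)  [load 250/300]
  225 → disc 3 (new)  [load 225/300]
  200 → disc 4 (new)  [load 200/300]
  175 → disc 5 (new)  [load 175/300]
  150 → disc 6 (new)  [load 150/300]
  125 → disc 5  [load 300/300]
  125 → disc 6  [load 275/300]
  100 → disc 4  [load 300/300]
  100 → disc 7 (new)  [load 100/300]
  75 → disc 3  [load 300/300]
  50 → disc 2  [load 300/300]
  50 → disc 7  [load 150/300]
7 discs opened.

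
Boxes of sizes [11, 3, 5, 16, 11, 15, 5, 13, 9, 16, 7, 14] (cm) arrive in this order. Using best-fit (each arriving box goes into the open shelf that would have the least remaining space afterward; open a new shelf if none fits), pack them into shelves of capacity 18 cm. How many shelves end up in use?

  11 → shelf 1 (new)  [load 11/18]
  3 → shelf 1  [load 14/18]
  5 → shelf 2 (new)  [load 5/18]
  16 → shelf 3 (new)  [load 16/18]
  11 → shelf 2  [load 16/18]
  15 → shelf 4 (new)  [load 15/18]
  5 → shelf 5 (new)  [load 5/18]
  13 → shelf 5  [load 18/18]
  9 → shelf 6 (new)  [load 9/18]
  16 → shelf 7 (new)  [load 16/18]
  7 → shelf 6  [load 16/18]
  14 → shelf 8 (new)  [load 14/18]
8 shelves opened.

8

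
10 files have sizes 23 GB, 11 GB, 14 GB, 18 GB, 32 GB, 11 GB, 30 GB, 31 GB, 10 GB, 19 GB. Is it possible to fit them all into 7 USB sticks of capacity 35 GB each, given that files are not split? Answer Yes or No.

Yes

A valid assignment using 7 USB sticks:
  USB stick 1: 32 = 32
  USB stick 2: 31 = 31
  USB stick 3: 30 = 30
  USB stick 4: 23 + 11 = 34
  USB stick 5: 19 + 14 = 33
  USB stick 6: 18 + 11 = 29
  USB stick 7: 10 = 10
Every load is within 35 GB, so 7 USB sticks suffice.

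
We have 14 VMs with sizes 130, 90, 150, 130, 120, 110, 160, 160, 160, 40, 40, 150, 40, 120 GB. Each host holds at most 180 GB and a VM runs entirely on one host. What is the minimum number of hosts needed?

Total = 160 + 160 + 160 + 150 + 150 + 130 + 130 + 120 + 120 + 110 + 90 + 40 + 40 + 40 = 1600 GB.
Lower bound: ⌈1600/180⌉ = 9 hosts.
Also, 10 VMs each exceed 90 GB, and no two of those can share a host, so at least 10 hosts are needed.
A packing using 11 hosts:
  host 1: 160 = 160
  host 2: 160 = 160
  host 3: 160 = 160
  host 4: 150 = 150
  host 5: 150 = 150
  host 6: 130 + 40 = 170
  host 7: 130 + 40 = 170
  host 8: 120 + 40 = 160
  host 9: 120 = 120
  host 10: 110 = 110
  host 11: 90 = 90
No arrangement into 10 hosts stays within capacity, so 11 is optimal.

11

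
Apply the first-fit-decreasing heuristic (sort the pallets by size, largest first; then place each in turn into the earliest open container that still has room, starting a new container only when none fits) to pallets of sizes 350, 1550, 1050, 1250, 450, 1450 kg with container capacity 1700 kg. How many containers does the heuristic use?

4

Sorted descending: 1550, 1450, 1250, 1050, 450, 350.
  1550 → container 1 (new)  [load 1550/1700]
  1450 → container 2 (new)  [load 1450/1700]
  1250 → container 3 (new)  [load 1250/1700]
  1050 → container 4 (new)  [load 1050/1700]
  450 → container 3  [load 1700/1700]
  350 → container 4  [load 1400/1700]
4 containers opened.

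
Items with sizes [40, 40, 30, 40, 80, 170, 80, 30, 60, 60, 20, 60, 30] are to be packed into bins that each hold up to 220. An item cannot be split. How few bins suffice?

Total = 170 + 80 + 80 + 60 + 60 + 60 + 40 + 40 + 40 + 30 + 30 + 30 + 20 = 740.
Lower bound: ⌈740/220⌉ = 4 bins.
A packing using 4 bins:
  bin 1: 170 + 40 = 210
  bin 2: 80 + 80 + 60 = 220
  bin 3: 60 + 60 + 40 + 40 + 20 = 220
  bin 4: 30 + 30 + 30 = 90
This matches the lower bound, so 4 is optimal.

4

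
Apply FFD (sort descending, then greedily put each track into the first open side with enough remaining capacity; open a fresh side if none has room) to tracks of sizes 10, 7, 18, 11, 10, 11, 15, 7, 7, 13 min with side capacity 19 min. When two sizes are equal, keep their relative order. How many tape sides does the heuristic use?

Sorted descending: 18, 15, 13, 11, 11, 10, 10, 7, 7, 7.
  18 → side 1 (new)  [load 18/19]
  15 → side 2 (new)  [load 15/19]
  13 → side 3 (new)  [load 13/19]
  11 → side 4 (new)  [load 11/19]
  11 → side 5 (new)  [load 11/19]
  10 → side 6 (new)  [load 10/19]
  10 → side 7 (new)  [load 10/19]
  7 → side 4  [load 18/19]
  7 → side 5  [load 18/19]
  7 → side 6  [load 17/19]
7 tape sides opened.

7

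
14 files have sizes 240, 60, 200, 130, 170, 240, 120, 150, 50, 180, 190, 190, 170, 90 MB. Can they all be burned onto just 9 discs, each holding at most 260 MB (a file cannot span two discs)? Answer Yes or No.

No

Total = 2180 MB; ⌈2180/260⌉ = 9.
The bound of 9 does not rule out 9, but exhaustive search shows no assignment into 9 discs of capacity 260 MB exists — the minimum is 10.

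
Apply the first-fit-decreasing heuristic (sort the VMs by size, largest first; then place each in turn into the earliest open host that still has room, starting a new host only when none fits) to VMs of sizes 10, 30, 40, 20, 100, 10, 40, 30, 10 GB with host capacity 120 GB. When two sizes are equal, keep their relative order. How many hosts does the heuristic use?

3

Sorted descending: 100, 40, 40, 30, 30, 20, 10, 10, 10.
  100 → host 1 (new)  [load 100/120]
  40 → host 2 (new)  [load 40/120]
  40 → host 2  [load 80/120]
  30 → host 2  [load 110/120]
  30 → host 3 (new)  [load 30/120]
  20 → host 1  [load 120/120]
  10 → host 2  [load 120/120]
  10 → host 3  [load 40/120]
  10 → host 3  [load 50/120]
3 hosts opened.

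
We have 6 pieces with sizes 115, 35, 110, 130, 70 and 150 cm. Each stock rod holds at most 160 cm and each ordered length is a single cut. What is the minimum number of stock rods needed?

5

Total = 150 + 130 + 115 + 110 + 70 + 35 = 610 cm.
Lower bound: ⌈610/160⌉ = 4 stock rods.
A packing using 5 stock rods:
  stock rod 1: 150 = 150
  stock rod 2: 130 = 130
  stock rod 3: 115 + 35 = 150
  stock rod 4: 110 = 110
  stock rod 5: 70 = 70
No arrangement into 4 stock rods stays within capacity, so 5 is optimal.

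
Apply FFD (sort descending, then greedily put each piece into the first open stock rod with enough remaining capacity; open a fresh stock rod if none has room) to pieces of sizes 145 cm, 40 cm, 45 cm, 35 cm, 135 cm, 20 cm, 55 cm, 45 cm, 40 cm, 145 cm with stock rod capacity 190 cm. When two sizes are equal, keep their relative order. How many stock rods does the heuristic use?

4

Sorted descending: 145, 145, 135, 55, 45, 45, 40, 40, 35, 20.
  145 → stock rod 1 (new)  [load 145/190]
  145 → stock rod 2 (new)  [load 145/190]
  135 → stock rod 3 (new)  [load 135/190]
  55 → stock rod 3  [load 190/190]
  45 → stock rod 1  [load 190/190]
  45 → stock rod 2  [load 190/190]
  40 → stock rod 4 (new)  [load 40/190]
  40 → stock rod 4  [load 80/190]
  35 → stock rod 4  [load 115/190]
  20 → stock rod 4  [load 135/190]
4 stock rods opened.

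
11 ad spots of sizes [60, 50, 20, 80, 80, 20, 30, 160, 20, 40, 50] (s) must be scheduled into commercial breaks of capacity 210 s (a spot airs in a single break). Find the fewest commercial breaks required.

Total = 160 + 80 + 80 + 60 + 50 + 50 + 40 + 30 + 20 + 20 + 20 = 610 s.
Lower bound: ⌈610/210⌉ = 3 commercial breaks.
A packing using 3 commercial breaks:
  break 1: 160 + 50 = 210
  break 2: 80 + 80 + 50 = 210
  break 3: 60 + 40 + 30 + 20 + 20 + 20 = 190
This matches the lower bound, so 3 is optimal.

3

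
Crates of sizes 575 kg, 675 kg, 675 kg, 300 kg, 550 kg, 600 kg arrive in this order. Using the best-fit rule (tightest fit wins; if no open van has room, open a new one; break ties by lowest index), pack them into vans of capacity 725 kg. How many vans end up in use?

6

  575 → van 1 (new)  [load 575/725]
  675 → van 2 (new)  [load 675/725]
  675 → van 3 (new)  [load 675/725]
  300 → van 4 (new)  [load 300/725]
  550 → van 5 (new)  [load 550/725]
  600 → van 6 (new)  [load 600/725]
6 vans opened.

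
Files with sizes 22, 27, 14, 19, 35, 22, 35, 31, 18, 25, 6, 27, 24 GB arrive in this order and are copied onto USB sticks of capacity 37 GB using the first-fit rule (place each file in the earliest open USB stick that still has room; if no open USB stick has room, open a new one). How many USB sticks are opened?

10

  22 → USB stick 1 (new)  [load 22/37]
  27 → USB stick 2 (new)  [load 27/37]
  14 → USB stick 1  [load 36/37]
  19 → USB stick 3 (new)  [load 19/37]
  35 → USB stick 4 (new)  [load 35/37]
  22 → USB stick 5 (new)  [load 22/37]
  35 → USB stick 6 (new)  [load 35/37]
  31 → USB stick 7 (new)  [load 31/37]
  18 → USB stick 3  [load 37/37]
  25 → USB stick 8 (new)  [load 25/37]
  6 → USB stick 2  [load 33/37]
  27 → USB stick 9 (new)  [load 27/37]
  24 → USB stick 10 (new)  [load 24/37]
10 USB sticks opened.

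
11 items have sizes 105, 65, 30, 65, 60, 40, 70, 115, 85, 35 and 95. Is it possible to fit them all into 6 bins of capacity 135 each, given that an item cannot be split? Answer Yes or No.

A valid assignment using 6 bins:
  bin 1: 115 = 115
  bin 2: 105 + 30 = 135
  bin 3: 95 + 40 = 135
  bin 4: 85 + 35 = 120
  bin 5: 70 + 65 = 135
  bin 6: 65 + 60 = 125
Every load is within 135, so 6 bins suffice.

Yes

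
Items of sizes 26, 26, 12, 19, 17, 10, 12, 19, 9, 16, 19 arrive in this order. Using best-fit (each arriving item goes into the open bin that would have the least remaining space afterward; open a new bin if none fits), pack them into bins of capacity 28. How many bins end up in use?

8

  26 → bin 1 (new)  [load 26/28]
  26 → bin 2 (new)  [load 26/28]
  12 → bin 3 (new)  [load 12/28]
  19 → bin 4 (new)  [load 19/28]
  17 → bin 5 (new)  [load 17/28]
  10 → bin 5  [load 27/28]
  12 → bin 3  [load 24/28]
  19 → bin 6 (new)  [load 19/28]
  9 → bin 4  [load 28/28]
  16 → bin 7 (new)  [load 16/28]
  19 → bin 8 (new)  [load 19/28]
8 bins opened.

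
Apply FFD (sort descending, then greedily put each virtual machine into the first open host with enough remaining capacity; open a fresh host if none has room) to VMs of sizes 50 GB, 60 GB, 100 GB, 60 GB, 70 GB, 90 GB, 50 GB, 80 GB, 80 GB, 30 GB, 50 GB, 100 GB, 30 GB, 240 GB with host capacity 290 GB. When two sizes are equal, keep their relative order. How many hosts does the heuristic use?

4

Sorted descending: 240, 100, 100, 90, 80, 80, 70, 60, 60, 50, 50, 50, 30, 30.
  240 → host 1 (new)  [load 240/290]
  100 → host 2 (new)  [load 100/290]
  100 → host 2  [load 200/290]
  90 → host 2  [load 290/290]
  80 → host 3 (new)  [load 80/290]
  80 → host 3  [load 160/290]
  70 → host 3  [load 230/290]
  60 → host 3  [load 290/290]
  60 → host 4 (new)  [load 60/290]
  50 → host 1  [load 290/290]
  50 → host 4  [load 110/290]
  50 → host 4  [load 160/290]
  30 → host 4  [load 190/290]
  30 → host 4  [load 220/290]
4 hosts opened.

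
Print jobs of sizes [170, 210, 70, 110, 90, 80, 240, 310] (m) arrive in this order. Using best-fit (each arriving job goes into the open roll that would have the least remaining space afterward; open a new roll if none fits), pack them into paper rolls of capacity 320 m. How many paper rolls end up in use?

5

  170 → roll 1 (new)  [load 170/320]
  210 → roll 2 (new)  [load 210/320]
  70 → roll 2  [load 280/320]
  110 → roll 1  [load 280/320]
  90 → roll 3 (new)  [load 90/320]
  80 → roll 3  [load 170/320]
  240 → roll 4 (new)  [load 240/320]
  310 → roll 5 (new)  [load 310/320]
5 paper rolls opened.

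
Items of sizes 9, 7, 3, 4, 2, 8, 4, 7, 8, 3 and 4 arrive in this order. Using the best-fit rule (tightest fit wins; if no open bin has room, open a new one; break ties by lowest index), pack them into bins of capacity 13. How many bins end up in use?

  9 → bin 1 (new)  [load 9/13]
  7 → bin 2 (new)  [load 7/13]
  3 → bin 1  [load 12/13]
  4 → bin 2  [load 11/13]
  2 → bin 2  [load 13/13]
  8 → bin 3 (new)  [load 8/13]
  4 → bin 3  [load 12/13]
  7 → bin 4 (new)  [load 7/13]
  8 → bin 5 (new)  [load 8/13]
  3 → bin 5  [load 11/13]
  4 → bin 4  [load 11/13]
5 bins opened.

5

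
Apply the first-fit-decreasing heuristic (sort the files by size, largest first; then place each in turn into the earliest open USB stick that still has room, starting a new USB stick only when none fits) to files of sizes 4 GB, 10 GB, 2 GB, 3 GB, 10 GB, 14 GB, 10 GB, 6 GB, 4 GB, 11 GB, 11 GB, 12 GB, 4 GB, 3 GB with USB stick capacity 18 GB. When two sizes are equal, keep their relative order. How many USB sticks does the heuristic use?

Sorted descending: 14, 12, 11, 11, 10, 10, 10, 6, 4, 4, 4, 3, 3, 2.
  14 → USB stick 1 (new)  [load 14/18]
  12 → USB stick 2 (new)  [load 12/18]
  11 → USB stick 3 (new)  [load 11/18]
  11 → USB stick 4 (new)  [load 11/18]
  10 → USB stick 5 (new)  [load 10/18]
  10 → USB stick 6 (new)  [load 10/18]
  10 → USB stick 7 (new)  [load 10/18]
  6 → USB stick 2  [load 18/18]
  4 → USB stick 1  [load 18/18]
  4 → USB stick 3  [load 15/18]
  4 → USB stick 4  [load 15/18]
  3 → USB stick 3  [load 18/18]
  3 → USB stick 4  [load 18/18]
  2 → USB stick 5  [load 12/18]
7 USB sticks opened.

7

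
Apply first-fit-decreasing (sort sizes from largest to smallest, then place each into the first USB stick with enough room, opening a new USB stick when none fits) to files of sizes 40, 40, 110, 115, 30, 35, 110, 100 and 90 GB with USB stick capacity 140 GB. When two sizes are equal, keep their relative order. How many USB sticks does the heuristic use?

Sorted descending: 115, 110, 110, 100, 90, 40, 40, 35, 30.
  115 → USB stick 1 (new)  [load 115/140]
  110 → USB stick 2 (new)  [load 110/140]
  110 → USB stick 3 (new)  [load 110/140]
  100 → USB stick 4 (new)  [load 100/140]
  90 → USB stick 5 (new)  [load 90/140]
  40 → USB stick 4  [load 140/140]
  40 → USB stick 5  [load 130/140]
  35 → USB stick 6 (new)  [load 35/140]
  30 → USB stick 2  [load 140/140]
6 USB sticks opened.

6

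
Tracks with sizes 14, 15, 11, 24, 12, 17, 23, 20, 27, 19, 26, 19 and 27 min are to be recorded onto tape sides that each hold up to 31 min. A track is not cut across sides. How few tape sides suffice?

10

Total = 27 + 27 + 26 + 24 + 23 + 20 + 19 + 19 + 17 + 15 + 14 + 12 + 11 = 254 min.
Lower bound: ⌈254/31⌉ = 9 tape sides.
A packing using 10 tape sides:
  side 1: 27 = 27
  side 2: 27 = 27
  side 3: 26 = 26
  side 4: 24 = 24
  side 5: 23 = 23
  side 6: 20 + 11 = 31
  side 7: 19 + 12 = 31
  side 8: 19 = 19
  side 9: 17 + 14 = 31
  side 10: 15 = 15
No arrangement into 9 tape sides stays within capacity, so 10 is optimal.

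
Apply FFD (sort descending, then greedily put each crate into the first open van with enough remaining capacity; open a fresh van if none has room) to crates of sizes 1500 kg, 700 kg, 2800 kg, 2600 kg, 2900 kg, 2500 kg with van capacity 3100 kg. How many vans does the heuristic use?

5

Sorted descending: 2900, 2800, 2600, 2500, 1500, 700.
  2900 → van 1 (new)  [load 2900/3100]
  2800 → van 2 (new)  [load 2800/3100]
  2600 → van 3 (new)  [load 2600/3100]
  2500 → van 4 (new)  [load 2500/3100]
  1500 → van 5 (new)  [load 1500/3100]
  700 → van 5  [load 2200/3100]
5 vans opened.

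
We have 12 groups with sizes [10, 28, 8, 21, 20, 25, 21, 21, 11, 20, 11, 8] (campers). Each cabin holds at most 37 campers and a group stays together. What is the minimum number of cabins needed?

Total = 28 + 25 + 21 + 21 + 21 + 20 + 20 + 11 + 11 + 10 + 8 + 8 = 204 campers.
Lower bound: ⌈204/37⌉ = 6 cabins.
Also, 7 groups each exceed 37/2 campers, and no two of those can share a cabin, so at least 7 cabins are needed.
A packing using 7 cabins:
  cabin 1: 28 + 8 = 36
  cabin 2: 25 + 11 = 36
  cabin 3: 21 + 11 = 32
  cabin 4: 21 + 10 = 31
  cabin 5: 21 + 8 = 29
  cabin 6: 20 = 20
  cabin 7: 20 = 20
This matches the lower bound, so 7 is optimal.

7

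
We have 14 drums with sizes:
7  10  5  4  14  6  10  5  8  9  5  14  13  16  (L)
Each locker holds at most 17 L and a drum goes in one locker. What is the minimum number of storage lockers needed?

Total = 16 + 14 + 14 + 13 + 10 + 10 + 9 + 8 + 7 + 6 + 5 + 5 + 5 + 4 = 126 L.
Lower bound: ⌈126/17⌉ = 8 storage lockers.
A packing using 8 storage lockers:
  locker 1: 16 = 16
  locker 2: 14 = 14
  locker 3: 14 = 14
  locker 4: 13 + 4 = 17
  locker 5: 10 + 7 = 17
  locker 6: 10 + 6 = 16
  locker 7: 9 + 8 = 17
  locker 8: 5 + 5 + 5 = 15
This matches the lower bound, so 8 is optimal.

8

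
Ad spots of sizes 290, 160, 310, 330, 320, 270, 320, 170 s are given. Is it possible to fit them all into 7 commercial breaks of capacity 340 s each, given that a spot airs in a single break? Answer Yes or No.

A valid assignment using 7 commercial breaks:
  break 1: 330 = 330
  break 2: 320 = 320
  break 3: 320 = 320
  break 4: 310 = 310
  break 5: 290 = 290
  break 6: 270 = 270
  break 7: 170 + 160 = 330
Every load is within 340 s, so 7 commercial breaks suffice.

Yes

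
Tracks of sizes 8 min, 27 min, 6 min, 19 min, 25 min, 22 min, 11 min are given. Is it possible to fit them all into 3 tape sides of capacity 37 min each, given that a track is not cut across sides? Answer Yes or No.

Total = 118 min; ⌈118/37⌉ = 4.
At least 4 tape sides are required, but only 3 are allowed.

No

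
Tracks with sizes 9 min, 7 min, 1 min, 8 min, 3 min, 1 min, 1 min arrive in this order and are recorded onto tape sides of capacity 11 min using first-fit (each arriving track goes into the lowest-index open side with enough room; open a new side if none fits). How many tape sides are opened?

3

  9 → side 1 (new)  [load 9/11]
  7 → side 2 (new)  [load 7/11]
  1 → side 1  [load 10/11]
  8 → side 3 (new)  [load 8/11]
  3 → side 2  [load 10/11]
  1 → side 1  [load 11/11]
  1 → side 2  [load 11/11]
3 tape sides opened.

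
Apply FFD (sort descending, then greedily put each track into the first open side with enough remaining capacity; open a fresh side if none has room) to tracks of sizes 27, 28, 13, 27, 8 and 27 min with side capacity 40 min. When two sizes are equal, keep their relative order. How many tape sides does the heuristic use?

Sorted descending: 28, 27, 27, 27, 13, 8.
  28 → side 1 (new)  [load 28/40]
  27 → side 2 (new)  [load 27/40]
  27 → side 3 (new)  [load 27/40]
  27 → side 4 (new)  [load 27/40]
  13 → side 2  [load 40/40]
  8 → side 1  [load 36/40]
4 tape sides opened.

4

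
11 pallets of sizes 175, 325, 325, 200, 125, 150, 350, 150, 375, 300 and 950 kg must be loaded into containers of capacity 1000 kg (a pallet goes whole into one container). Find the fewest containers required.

4

Total = 950 + 375 + 350 + 325 + 325 + 300 + 200 + 175 + 150 + 150 + 125 = 3425 kg.
Lower bound: ⌈3425/1000⌉ = 4 containers.
A packing using 4 containers:
  container 1: 950 = 950
  container 2: 375 + 350 + 200 = 925
  container 3: 325 + 325 + 300 = 950
  container 4: 175 + 150 + 150 + 125 = 600
This matches the lower bound, so 4 is optimal.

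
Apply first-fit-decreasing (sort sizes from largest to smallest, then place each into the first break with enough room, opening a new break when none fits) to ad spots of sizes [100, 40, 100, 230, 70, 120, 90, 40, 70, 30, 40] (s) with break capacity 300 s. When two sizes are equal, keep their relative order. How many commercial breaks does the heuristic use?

4

Sorted descending: 230, 120, 100, 100, 90, 70, 70, 40, 40, 40, 30.
  230 → break 1 (new)  [load 230/300]
  120 → break 2 (new)  [load 120/300]
  100 → break 2  [load 220/300]
  100 → break 3 (new)  [load 100/300]
  90 → break 3  [load 190/300]
  70 → break 1  [load 300/300]
  70 → break 2  [load 290/300]
  40 → break 3  [load 230/300]
  40 → break 3  [load 270/300]
  40 → break 4 (new)  [load 40/300]
  30 → break 3  [load 300/300]
4 commercial breaks opened.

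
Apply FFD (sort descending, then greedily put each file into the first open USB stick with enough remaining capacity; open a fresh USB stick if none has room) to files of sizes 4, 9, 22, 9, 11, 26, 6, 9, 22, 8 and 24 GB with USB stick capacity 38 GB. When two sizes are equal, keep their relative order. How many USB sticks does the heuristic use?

Sorted descending: 26, 24, 22, 22, 11, 9, 9, 9, 8, 6, 4.
  26 → USB stick 1 (new)  [load 26/38]
  24 → USB stick 2 (new)  [load 24/38]
  22 → USB stick 3 (new)  [load 22/38]
  22 → USB stick 4 (new)  [load 22/38]
  11 → USB stick 1  [load 37/38]
  9 → USB stick 2  [load 33/38]
  9 → USB stick 3  [load 31/38]
  9 → USB stick 4  [load 31/38]
  8 → USB stick 5 (new)  [load 8/38]
  6 → USB stick 3  [load 37/38]
  4 → USB stick 2  [load 37/38]
5 USB sticks opened.

5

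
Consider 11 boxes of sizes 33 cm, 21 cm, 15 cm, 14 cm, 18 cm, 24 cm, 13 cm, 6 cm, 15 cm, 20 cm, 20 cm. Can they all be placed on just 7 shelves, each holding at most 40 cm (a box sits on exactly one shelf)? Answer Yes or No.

Yes

A valid assignment using 6 shelves:
  shelf 1: 33 + 6 = 39
  shelf 2: 24 + 15 = 39
  shelf 3: 21 + 18 = 39
  shelf 4: 20 + 20 = 40
  shelf 5: 15 + 14 = 29
  shelf 6: 13 = 13
That uses only 6 ≤ 7, so 7 shelves are enough.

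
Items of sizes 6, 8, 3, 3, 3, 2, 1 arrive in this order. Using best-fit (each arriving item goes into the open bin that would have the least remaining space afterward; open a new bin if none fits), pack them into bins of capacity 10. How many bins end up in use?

  6 → bin 1 (new)  [load 6/10]
  8 → bin 2 (new)  [load 8/10]
  3 → bin 1  [load 9/10]
  3 → bin 3 (new)  [load 3/10]
  3 → bin 3  [load 6/10]
  2 → bin 2  [load 10/10]
  1 → bin 1  [load 10/10]
3 bins opened.

3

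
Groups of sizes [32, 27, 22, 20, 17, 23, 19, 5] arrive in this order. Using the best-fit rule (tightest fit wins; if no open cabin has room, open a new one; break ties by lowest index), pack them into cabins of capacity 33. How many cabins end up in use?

  32 → cabin 1 (new)  [load 32/33]
  27 → cabin 2 (new)  [load 27/33]
  22 → cabin 3 (new)  [load 22/33]
  20 → cabin 4 (new)  [load 20/33]
  17 → cabin 5 (new)  [load 17/33]
  23 → cabin 6 (new)  [load 23/33]
  19 → cabin 7 (new)  [load 19/33]
  5 → cabin 2  [load 32/33]
7 cabins opened.

7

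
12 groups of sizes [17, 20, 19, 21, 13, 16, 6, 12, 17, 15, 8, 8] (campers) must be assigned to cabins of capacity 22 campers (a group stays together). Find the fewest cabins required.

Total = 21 + 20 + 19 + 17 + 17 + 16 + 15 + 13 + 12 + 8 + 8 + 6 = 172 campers.
Lower bound: ⌈172/22⌉ = 8 cabins.
Also, 9 groups each exceed 11 campers, and no two of those can share a cabin, so at least 9 cabins are needed.
A packing using 9 cabins:
  cabin 1: 21 = 21
  cabin 2: 20 = 20
  cabin 3: 19 = 19
  cabin 4: 17 = 17
  cabin 5: 17 = 17
  cabin 6: 16 + 6 = 22
  cabin 7: 15 = 15
  cabin 8: 13 + 8 = 21
  cabin 9: 12 + 8 = 20
This matches the lower bound, so 9 is optimal.

9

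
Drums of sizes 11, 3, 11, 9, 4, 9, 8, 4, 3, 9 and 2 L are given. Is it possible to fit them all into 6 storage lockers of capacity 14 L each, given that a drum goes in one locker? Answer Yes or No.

A valid assignment using 6 storage lockers:
  locker 1: 11 + 3 = 14
  locker 2: 11 + 3 = 14
  locker 3: 9 + 4 = 13
  locker 4: 9 + 4 = 13
  locker 5: 9 + 2 = 11
  locker 6: 8 = 8
Every load is within 14 L, so 6 storage lockers suffice.

Yes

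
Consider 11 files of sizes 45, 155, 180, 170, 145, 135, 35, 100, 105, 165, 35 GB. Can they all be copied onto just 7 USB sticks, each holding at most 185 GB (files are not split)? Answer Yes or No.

Total = 1270 GB; ⌈1270/185⌉ = 7.
8 files each exceed half the capacity and cannot share a USB stick, forcing at least 8 USB sticks.
At least 8 USB sticks are required, but only 7 are allowed.

No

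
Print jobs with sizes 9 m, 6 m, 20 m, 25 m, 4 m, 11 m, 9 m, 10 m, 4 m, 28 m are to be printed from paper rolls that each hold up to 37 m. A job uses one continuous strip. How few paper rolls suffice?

Total = 28 + 25 + 20 + 11 + 10 + 9 + 9 + 6 + 4 + 4 = 126 m.
Lower bound: ⌈126/37⌉ = 4 paper rolls.
A packing using 4 paper rolls:
  roll 1: 28 + 9 = 37
  roll 2: 25 + 11 = 36
  roll 3: 20 + 10 + 6 = 36
  roll 4: 9 + 4 + 4 = 17
This matches the lower bound, so 4 is optimal.

4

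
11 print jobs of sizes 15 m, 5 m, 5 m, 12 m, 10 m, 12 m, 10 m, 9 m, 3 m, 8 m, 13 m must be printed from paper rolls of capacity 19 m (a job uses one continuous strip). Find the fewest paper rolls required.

6

Total = 15 + 13 + 12 + 12 + 10 + 10 + 9 + 8 + 5 + 5 + 3 = 102 m.
Lower bound: ⌈102/19⌉ = 6 paper rolls.
A packing using 6 paper rolls:
  roll 1: 15 + 3 = 18
  roll 2: 13 + 5 = 18
  roll 3: 12 + 5 = 17
  roll 4: 12 = 12
  roll 5: 10 + 9 = 19
  roll 6: 10 + 8 = 18
This matches the lower bound, so 6 is optimal.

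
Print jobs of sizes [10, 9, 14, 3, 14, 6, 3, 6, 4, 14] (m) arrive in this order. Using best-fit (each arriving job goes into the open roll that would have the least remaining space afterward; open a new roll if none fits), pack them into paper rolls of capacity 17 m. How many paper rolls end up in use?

  10 → roll 1 (new)  [load 10/17]
  9 → roll 2 (new)  [load 9/17]
  14 → roll 3 (new)  [load 14/17]
  3 → roll 3  [load 17/17]
  14 → roll 4 (new)  [load 14/17]
  6 → roll 1  [load 16/17]
  3 → roll 4  [load 17/17]
  6 → roll 2  [load 15/17]
  4 → roll 5 (new)  [load 4/17]
  14 → roll 6 (new)  [load 14/17]
6 paper rolls opened.

6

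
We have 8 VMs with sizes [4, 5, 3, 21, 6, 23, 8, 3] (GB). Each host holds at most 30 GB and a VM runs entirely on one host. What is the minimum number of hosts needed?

Total = 23 + 21 + 8 + 6 + 5 + 4 + 3 + 3 = 73 GB.
Lower bound: ⌈73/30⌉ = 3 hosts.
A packing using 3 hosts:
  host 1: 23 + 6 = 29
  host 2: 21 + 8 = 29
  host 3: 5 + 4 + 3 + 3 = 15
This matches the lower bound, so 3 is optimal.

3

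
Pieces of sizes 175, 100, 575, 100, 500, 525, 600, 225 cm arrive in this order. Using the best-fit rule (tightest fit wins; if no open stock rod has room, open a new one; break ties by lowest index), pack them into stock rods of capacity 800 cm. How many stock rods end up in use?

  175 → stock rod 1 (new)  [load 175/800]
  100 → stock rod 1  [load 275/800]
  575 → stock rod 2 (new)  [load 575/800]
  100 → stock rod 2  [load 675/800]
  500 → stock rod 1  [load 775/800]
  525 → stock rod 3 (new)  [load 525/800]
  600 → stock rod 4 (new)  [load 600/800]
  225 → stock rod 3  [load 750/800]
4 stock rods opened.

4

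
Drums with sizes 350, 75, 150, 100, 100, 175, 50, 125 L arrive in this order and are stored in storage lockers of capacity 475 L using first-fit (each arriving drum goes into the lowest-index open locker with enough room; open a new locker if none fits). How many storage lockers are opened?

3

  350 → locker 1 (new)  [load 350/475]
  75 → locker 1  [load 425/475]
  150 → locker 2 (new)  [load 150/475]
  100 → locker 2  [load 250/475]
  100 → locker 2  [load 350/475]
  175 → locker 3 (new)  [load 175/475]
  50 → locker 1  [load 475/475]
  125 → locker 2  [load 475/475]
3 storage lockers opened.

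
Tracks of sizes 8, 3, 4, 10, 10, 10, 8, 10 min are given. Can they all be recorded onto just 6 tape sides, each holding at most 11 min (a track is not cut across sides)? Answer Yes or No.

Total = 63 min; ⌈63/11⌉ = 6.
The bound of 6 does not rule out 6, but exhaustive search shows no assignment into 6 tape sides of capacity 11 min exists — the minimum is 7.

No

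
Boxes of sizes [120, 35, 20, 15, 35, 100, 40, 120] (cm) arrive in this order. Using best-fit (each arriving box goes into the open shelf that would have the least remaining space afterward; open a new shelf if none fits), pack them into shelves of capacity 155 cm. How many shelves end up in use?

4

  120 → shelf 1 (new)  [load 120/155]
  35 → shelf 1  [load 155/155]
  20 → shelf 2 (new)  [load 20/155]
  15 → shelf 2  [load 35/155]
  35 → shelf 2  [load 70/155]
  100 → shelf 3 (new)  [load 100/155]
  40 → shelf 3  [load 140/155]
  120 → shelf 4 (new)  [load 120/155]
4 shelves opened.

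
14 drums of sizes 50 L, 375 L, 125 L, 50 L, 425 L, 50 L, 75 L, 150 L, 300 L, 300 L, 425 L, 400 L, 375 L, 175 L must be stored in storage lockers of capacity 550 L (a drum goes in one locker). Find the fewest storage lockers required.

7

Total = 425 + 425 + 400 + 375 + 375 + 300 + 300 + 175 + 150 + 125 + 75 + 50 + 50 + 50 = 3275 L.
Lower bound: ⌈3275/550⌉ = 6 storage lockers.
Also, 7 drums each exceed 275 L, and no two of those can share a locker, so at least 7 storage lockers are needed.
A packing using 7 storage lockers:
  locker 1: 425 + 125 = 550
  locker 2: 425 + 75 + 50 = 550
  locker 3: 400 + 150 = 550
  locker 4: 375 + 175 = 550
  locker 5: 375 + 50 + 50 = 475
  locker 6: 300 = 300
  locker 7: 300 = 300
This matches the lower bound, so 7 is optimal.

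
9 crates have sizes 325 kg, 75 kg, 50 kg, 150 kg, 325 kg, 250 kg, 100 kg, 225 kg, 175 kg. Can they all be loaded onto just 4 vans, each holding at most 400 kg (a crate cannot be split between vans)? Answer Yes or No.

Total = 1675 kg; ⌈1675/400⌉ = 5.
At least 5 vans are required, but only 4 are allowed.

No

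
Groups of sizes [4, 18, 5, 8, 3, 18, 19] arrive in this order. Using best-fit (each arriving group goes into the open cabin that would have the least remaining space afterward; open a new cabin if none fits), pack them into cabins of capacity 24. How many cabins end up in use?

  4 → cabin 1 (new)  [load 4/24]
  18 → cabin 1  [load 22/24]
  5 → cabin 2 (new)  [load 5/24]
  8 → cabin 2  [load 13/24]
  3 → cabin 2  [load 16/24]
  18 → cabin 3 (new)  [load 18/24]
  19 → cabin 4 (new)  [load 19/24]
4 cabins opened.

4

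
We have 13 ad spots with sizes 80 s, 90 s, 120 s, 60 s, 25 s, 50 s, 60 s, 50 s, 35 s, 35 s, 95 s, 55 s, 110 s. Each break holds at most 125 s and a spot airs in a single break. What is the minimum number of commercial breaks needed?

8

Total = 120 + 110 + 95 + 90 + 80 + 60 + 60 + 55 + 50 + 50 + 35 + 35 + 25 = 865 s.
Lower bound: ⌈865/125⌉ = 7 commercial breaks.
A packing using 8 commercial breaks:
  break 1: 120 = 120
  break 2: 110 = 110
  break 3: 95 + 25 = 120
  break 4: 90 + 35 = 125
  break 5: 80 + 35 = 115
  break 6: 60 + 60 = 120
  break 7: 55 + 50 = 105
  break 8: 50 = 50
No arrangement into 7 commercial breaks stays within capacity, so 8 is optimal.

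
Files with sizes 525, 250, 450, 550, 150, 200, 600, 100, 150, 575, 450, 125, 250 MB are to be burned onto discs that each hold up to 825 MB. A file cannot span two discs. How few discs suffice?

6

Total = 600 + 575 + 550 + 525 + 450 + 450 + 250 + 250 + 200 + 150 + 150 + 125 + 100 = 4375 MB.
Lower bound: ⌈4375/825⌉ = 6 discs.
A packing using 6 discs:
  disc 1: 600 + 200 = 800
  disc 2: 575 + 250 = 825
  disc 3: 550 + 250 = 800
  disc 4: 525 + 150 + 150 = 825
  disc 5: 450 + 125 + 100 = 675
  disc 6: 450 = 450
This matches the lower bound, so 6 is optimal.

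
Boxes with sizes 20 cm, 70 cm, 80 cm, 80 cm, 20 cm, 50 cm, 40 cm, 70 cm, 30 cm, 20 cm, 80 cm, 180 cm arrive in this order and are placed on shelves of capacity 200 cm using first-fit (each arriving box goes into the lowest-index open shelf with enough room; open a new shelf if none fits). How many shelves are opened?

4

  20 → shelf 1 (new)  [load 20/200]
  70 → shelf 1  [load 90/200]
  80 → shelf 1  [load 170/200]
  80 → shelf 2 (new)  [load 80/200]
  20 → shelf 1  [load 190/200]
  50 → shelf 2  [load 130/200]
  40 → shelf 2  [load 170/200]
  70 → shelf 3 (new)  [load 70/200]
  30 → shelf 2  [load 200/200]
  20 → shelf 3  [load 90/200]
  80 → shelf 3  [load 170/200]
  180 → shelf 4 (new)  [load 180/200]
4 shelves opened.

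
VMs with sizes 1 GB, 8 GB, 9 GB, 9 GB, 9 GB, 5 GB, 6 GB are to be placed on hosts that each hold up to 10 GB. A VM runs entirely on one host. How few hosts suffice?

Total = 9 + 9 + 9 + 8 + 6 + 5 + 1 = 47 GB.
Lower bound: ⌈47/10⌉ = 5 hosts.
A packing using 6 hosts:
  host 1: 9 + 1 = 10
  host 2: 9 = 9
  host 3: 9 = 9
  host 4: 8 = 8
  host 5: 6 = 6
  host 6: 5 = 5
No arrangement into 5 hosts stays within capacity, so 6 is optimal.

6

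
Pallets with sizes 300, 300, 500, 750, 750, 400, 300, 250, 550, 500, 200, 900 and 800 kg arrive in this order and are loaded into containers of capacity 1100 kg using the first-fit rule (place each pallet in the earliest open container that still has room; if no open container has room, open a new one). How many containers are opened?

  300 → container 1 (new)  [load 300/1100]
  300 → container 1  [load 600/1100]
  500 → container 1  [load 1100/1100]
  750 → container 2 (new)  [load 750/1100]
  750 → container 3 (new)  [load 750/1100]
  400 → container 4 (new)  [load 400/1100]
  300 → container 2  [load 1050/1100]
  250 → container 3  [load 1000/1100]
  550 → container 4  [load 950/1100]
  500 → container 5 (new)  [load 500/1100]
  200 → container 5  [load 700/1100]
  900 → container 6 (new)  [load 900/1100]
  800 → container 7 (new)  [load 800/1100]
7 containers opened.

7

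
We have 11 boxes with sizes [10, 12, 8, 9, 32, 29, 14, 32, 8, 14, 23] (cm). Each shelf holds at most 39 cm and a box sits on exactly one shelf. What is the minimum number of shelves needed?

Total = 32 + 32 + 29 + 23 + 14 + 14 + 12 + 10 + 9 + 8 + 8 = 191 cm.
Lower bound: ⌈191/39⌉ = 5 shelves.
A packing using 6 shelves:
  shelf 1: 32 = 32
  shelf 2: 32 = 32
  shelf 3: 29 + 10 = 39
  shelf 4: 23 + 14 = 37
  shelf 5: 14 + 12 + 9 = 35
  shelf 6: 8 + 8 = 16
No arrangement into 5 shelves stays within capacity, so 6 is optimal.

6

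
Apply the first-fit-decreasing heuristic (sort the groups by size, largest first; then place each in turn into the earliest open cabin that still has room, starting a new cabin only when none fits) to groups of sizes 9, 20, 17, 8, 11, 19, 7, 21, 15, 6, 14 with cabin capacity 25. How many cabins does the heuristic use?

7

Sorted descending: 21, 20, 19, 17, 15, 14, 11, 9, 8, 7, 6.
  21 → cabin 1 (new)  [load 21/25]
  20 → cabin 2 (new)  [load 20/25]
  19 → cabin 3 (new)  [load 19/25]
  17 → cabin 4 (new)  [load 17/25]
  15 → cabin 5 (new)  [load 15/25]
  14 → cabin 6 (new)  [load 14/25]
  11 → cabin 6  [load 25/25]
  9 → cabin 5  [load 24/25]
  8 → cabin 4  [load 25/25]
  7 → cabin 7 (new)  [load 7/25]
  6 → cabin 3  [load 25/25]
7 cabins opened.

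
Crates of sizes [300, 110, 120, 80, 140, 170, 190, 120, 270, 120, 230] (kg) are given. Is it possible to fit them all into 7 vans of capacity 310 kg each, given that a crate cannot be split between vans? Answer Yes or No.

A valid assignment using 7 vans:
  van 1: 300 = 300
  van 2: 270 = 270
  van 3: 230 + 80 = 310
  van 4: 190 + 120 = 310
  van 5: 170 + 140 = 310
  van 6: 120 + 120 = 240
  van 7: 110 = 110
Every load is within 310 kg, so 7 vans suffice.

Yes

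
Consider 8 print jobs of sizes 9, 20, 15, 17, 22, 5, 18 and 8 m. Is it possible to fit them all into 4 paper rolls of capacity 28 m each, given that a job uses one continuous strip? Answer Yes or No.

Total = 114 m; ⌈114/28⌉ = 5.
At least 5 paper rolls are required, but only 4 are allowed.

No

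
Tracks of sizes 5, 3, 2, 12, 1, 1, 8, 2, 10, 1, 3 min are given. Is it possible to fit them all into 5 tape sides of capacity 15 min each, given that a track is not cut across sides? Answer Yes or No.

A valid assignment using 4 tape sides:
  side 1: 12 + 3 = 15
  side 2: 10 + 5 = 15
  side 3: 8 + 3 + 2 + 2 = 15
  side 4: 1 + 1 + 1 = 3
That uses only 4 ≤ 5, so 5 tape sides are enough.

Yes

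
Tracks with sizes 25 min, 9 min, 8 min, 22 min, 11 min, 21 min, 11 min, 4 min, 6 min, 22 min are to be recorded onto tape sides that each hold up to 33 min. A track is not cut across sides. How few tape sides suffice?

5

Total = 25 + 22 + 22 + 21 + 11 + 11 + 9 + 8 + 6 + 4 = 139 min.
Lower bound: ⌈139/33⌉ = 5 tape sides.
A packing using 5 tape sides:
  side 1: 25 + 8 = 33
  side 2: 22 + 11 = 33
  side 3: 22 + 11 = 33
  side 4: 21 + 9 = 30
  side 5: 6 + 4 = 10
This matches the lower bound, so 5 is optimal.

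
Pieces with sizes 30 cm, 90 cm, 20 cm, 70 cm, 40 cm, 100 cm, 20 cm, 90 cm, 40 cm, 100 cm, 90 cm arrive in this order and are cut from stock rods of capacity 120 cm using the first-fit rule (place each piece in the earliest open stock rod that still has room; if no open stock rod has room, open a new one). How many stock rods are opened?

7

  30 → stock rod 1 (new)  [load 30/120]
  90 → stock rod 1  [load 120/120]
  20 → stock rod 2 (new)  [load 20/120]
  70 → stock rod 2  [load 90/120]
  40 → stock rod 3 (new)  [load 40/120]
  100 → stock rod 4 (new)  [load 100/120]
  20 → stock rod 2  [load 110/120]
  90 → stock rod 5 (new)  [load 90/120]
  40 → stock rod 3  [load 80/120]
  100 → stock rod 6 (new)  [load 100/120]
  90 → stock rod 7 (new)  [load 90/120]
7 stock rods opened.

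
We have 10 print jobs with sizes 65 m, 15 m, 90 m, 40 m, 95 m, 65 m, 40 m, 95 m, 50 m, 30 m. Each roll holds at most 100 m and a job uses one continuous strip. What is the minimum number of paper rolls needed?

7

Total = 95 + 95 + 90 + 65 + 65 + 50 + 40 + 40 + 30 + 15 = 585 m.
Lower bound: ⌈585/100⌉ = 6 paper rolls.
A packing using 7 paper rolls:
  roll 1: 95 = 95
  roll 2: 95 = 95
  roll 3: 90 = 90
  roll 4: 65 + 30 = 95
  roll 5: 65 + 15 = 80
  roll 6: 50 + 40 = 90
  roll 7: 40 = 40
No arrangement into 6 paper rolls stays within capacity, so 7 is optimal.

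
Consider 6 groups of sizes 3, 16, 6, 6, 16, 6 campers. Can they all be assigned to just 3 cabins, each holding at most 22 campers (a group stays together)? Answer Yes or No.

Yes

A valid assignment using 3 cabins:
  cabin 1: 16 + 6 = 22
  cabin 2: 16 + 6 = 22
  cabin 3: 6 + 3 = 9
Every load is within 22 campers, so 3 cabins suffice.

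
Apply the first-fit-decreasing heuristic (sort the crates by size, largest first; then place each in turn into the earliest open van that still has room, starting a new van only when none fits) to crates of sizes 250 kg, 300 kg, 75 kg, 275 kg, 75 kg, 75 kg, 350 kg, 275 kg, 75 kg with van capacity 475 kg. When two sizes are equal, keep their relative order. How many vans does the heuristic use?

Sorted descending: 350, 300, 275, 275, 250, 75, 75, 75, 75.
  350 → van 1 (new)  [load 350/475]
  300 → van 2 (new)  [load 300/475]
  275 → van 3 (new)  [load 275/475]
  275 → van 4 (new)  [load 275/475]
  250 → van 5 (new)  [load 250/475]
  75 → van 1  [load 425/475]
  75 → van 2  [load 375/475]
  75 → van 2  [load 450/475]
  75 → van 3  [load 350/475]
5 vans opened.

5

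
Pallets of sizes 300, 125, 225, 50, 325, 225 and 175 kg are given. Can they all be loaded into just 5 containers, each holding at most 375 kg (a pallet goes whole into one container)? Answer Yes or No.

Yes

A valid assignment using 5 containers:
  container 1: 325 + 50 = 375
  container 2: 300 = 300
  container 3: 225 + 125 = 350
  container 4: 225 = 225
  container 5: 175 = 175
Every load is within 375 kg, so 5 containers suffice.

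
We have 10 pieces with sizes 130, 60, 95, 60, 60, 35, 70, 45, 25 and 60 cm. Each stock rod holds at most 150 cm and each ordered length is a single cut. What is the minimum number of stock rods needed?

5

Total = 130 + 95 + 70 + 60 + 60 + 60 + 60 + 45 + 35 + 25 = 640 cm.
Lower bound: ⌈640/150⌉ = 5 stock rods.
A packing using 5 stock rods:
  stock rod 1: 130 = 130
  stock rod 2: 95 + 45 = 140
  stock rod 3: 70 + 60 = 130
  stock rod 4: 60 + 60 + 25 = 145
  stock rod 5: 60 + 35 = 95
This matches the lower bound, so 5 is optimal.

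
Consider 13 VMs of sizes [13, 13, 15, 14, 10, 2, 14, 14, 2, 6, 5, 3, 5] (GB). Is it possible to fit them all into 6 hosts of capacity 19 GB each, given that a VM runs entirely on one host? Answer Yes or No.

Total = 116 GB; ⌈116/19⌉ = 7.
At least 7 hosts are required, but only 6 are allowed.

No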